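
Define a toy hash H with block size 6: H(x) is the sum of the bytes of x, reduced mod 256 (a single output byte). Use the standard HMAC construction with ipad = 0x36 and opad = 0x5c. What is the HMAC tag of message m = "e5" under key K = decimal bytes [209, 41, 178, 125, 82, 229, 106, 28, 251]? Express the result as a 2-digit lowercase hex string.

Key decimal bytes [209, 41, 178, 125, 82, 229, 106, 28, 251] = d1 29 b2 7d 52 e5 6a 1c fb is 9 bytes > B = 6, so hash it first: H(key) = e1, then zero-pad to 6 bytes: K' = e1 00 00 00 00 00.
K' ⊕ ipad = d7 36 36 36 36 36.  K' ⊕ opad = bd 5c 5c 5c 5c 5c.
Inner input = (K'⊕ipad) ∥ m = d7 36 36 36 36 36 ∥ 65 35.
Inner hash: sum = 215+54+54+54+54+54+101+53 = 639; mod 256 = 127 → 7f.
Outer input = (K'⊕opad) ∥ inner = bd 5c 5c 5c 5c 5c ∥ 7f.
Outer hash (tag): sum = 189+92+92+92+92+92+127 = 776; mod 256 = 8 → 08.

08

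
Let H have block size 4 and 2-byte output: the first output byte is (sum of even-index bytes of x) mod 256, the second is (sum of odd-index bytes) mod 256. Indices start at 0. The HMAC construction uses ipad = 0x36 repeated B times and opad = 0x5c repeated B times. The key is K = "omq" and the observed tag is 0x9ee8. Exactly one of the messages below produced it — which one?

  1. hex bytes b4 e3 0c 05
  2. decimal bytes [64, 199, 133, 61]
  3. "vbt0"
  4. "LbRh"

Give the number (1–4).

Key "omq" = 6f 6d 71 is 3 bytes ≤ B = 4; zero-pad to 4 bytes: K' = 6f 6d 71 00.
K' ⊕ ipad = 59 5b 47 36; K' ⊕ opad = 33 31 2d 5c.
m1: inner = H(59 5b 47 36 b4 e3 0c 05) = 60 79; tag = H(33 31 2d 5c 60 79) = c006
m2: inner = H(59 5b 47 36 40 c7 85 3d) = 65 95; tag = H(33 31 2d 5c 65 95) = c522
m3: inner = H(59 5b 47 36 76 62 74 30) = 8a 23; tag = H(33 31 2d 5c 8a 23) = eab0
m4: inner = H(59 5b 47 36 4c 62 52 68) = 3e 5b; tag = H(33 31 2d 5c 3e 5b) = 9ee8 ← matches

4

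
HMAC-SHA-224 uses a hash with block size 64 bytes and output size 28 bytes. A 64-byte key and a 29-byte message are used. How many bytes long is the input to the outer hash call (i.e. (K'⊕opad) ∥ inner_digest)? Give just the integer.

Key is 64 ≤ 64 bytes, zero-padded: |K'| = 64.
Outer input = (K'⊕opad) ∥ H(inner) → 64 + 28 = 92 bytes.

92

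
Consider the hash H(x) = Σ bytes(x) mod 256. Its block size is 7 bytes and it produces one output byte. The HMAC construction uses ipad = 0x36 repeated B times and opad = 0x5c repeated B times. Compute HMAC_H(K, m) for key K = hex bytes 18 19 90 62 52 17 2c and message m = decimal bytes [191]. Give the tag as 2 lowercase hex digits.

Key hex bytes 18 19 90 62 52 17 2c is exactly B = 7 bytes: K' = 18 19 90 62 52 17 2c.
K' ⊕ ipad = 2e 2f a6 54 64 21 1a.  K' ⊕ opad = 44 45 cc 3e 0e 4b 70.
Inner input = (K'⊕ipad) ∥ m = 2e 2f a6 54 64 21 1a ∥ bf.
Inner hash: sum = 46+47+166+84+100+33+26+191 = 693; mod 256 = 181 → b5.
Outer input = (K'⊕opad) ∥ inner = 44 45 cc 3e 0e 4b 70 ∥ b5.
Outer hash (tag): sum = 68+69+204+62+14+75+112+181 = 785; mod 256 = 17 → 11.

11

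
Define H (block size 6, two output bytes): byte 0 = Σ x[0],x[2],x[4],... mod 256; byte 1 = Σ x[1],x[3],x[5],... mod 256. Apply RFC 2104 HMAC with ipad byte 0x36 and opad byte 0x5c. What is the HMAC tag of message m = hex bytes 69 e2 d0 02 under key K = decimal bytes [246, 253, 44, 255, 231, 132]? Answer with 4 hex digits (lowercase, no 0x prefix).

b946

Key decimal bytes [246, 253, 44, 255, 231, 132] = f6 fd 2c ff e7 84 is exactly B = 6 bytes: K' = f6 fd 2c ff e7 84.
K' ⊕ ipad = c0 cb 1a c9 d1 b2.  K' ⊕ opad = aa a1 70 a3 bb d8.
Inner input = (K'⊕ipad) ∥ m = c0 cb 1a c9 d1 b2 ∥ 69 e2 d0 02.
Inner hash: even-index sum = 740 mod 256 = 228; odd-index sum = 810 mod 256 = 42 → e4 2a.
Outer input = (K'⊕opad) ∥ inner = aa a1 70 a3 bb d8 ∥ e4 2a.
Outer hash (tag): even-index sum = 697 mod 256 = 185; odd-index sum = 582 mod 256 = 70 → b9 46.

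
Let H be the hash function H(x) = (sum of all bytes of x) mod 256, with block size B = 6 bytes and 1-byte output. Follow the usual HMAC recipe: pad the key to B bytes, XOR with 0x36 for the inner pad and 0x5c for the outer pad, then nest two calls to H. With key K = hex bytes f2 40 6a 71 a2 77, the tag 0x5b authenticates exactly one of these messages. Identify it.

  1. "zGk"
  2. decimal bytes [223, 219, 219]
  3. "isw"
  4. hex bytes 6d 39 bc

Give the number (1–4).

Key hex bytes f2 40 6a 71 a2 77 is exactly B = 6 bytes: K' = f2 40 6a 71 a2 77.
K' ⊕ ipad = c4 76 5c 47 94 41; K' ⊕ opad = ae 1c 36 2d fe 2b.
m1: inner = H(c4 76 5c 47 94 41 7a 47 6b) = de; tag = H(ae 1c 36 2d fe 2b de) = 34
m2: inner = H(c4 76 5c 47 94 41 df db db) = 47; tag = H(ae 1c 36 2d fe 2b 47) = 9d
m3: inner = H(c4 76 5c 47 94 41 69 73 77) = 05; tag = H(ae 1c 36 2d fe 2b 05) = 5b ← matches
m4: inner = H(c4 76 5c 47 94 41 6d 39 bc) = 14; tag = H(ae 1c 36 2d fe 2b 14) = 6a

3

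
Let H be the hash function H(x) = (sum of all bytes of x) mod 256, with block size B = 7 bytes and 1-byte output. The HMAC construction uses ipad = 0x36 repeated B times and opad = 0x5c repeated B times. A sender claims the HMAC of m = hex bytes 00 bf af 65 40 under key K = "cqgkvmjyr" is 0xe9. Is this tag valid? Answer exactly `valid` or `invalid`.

Key "cqgkvmjyr" = 63 71 67 6b 76 6d 6a 79 72 is 9 bytes > B = 7, so hash it first: H(key) = de, then zero-pad to 7 bytes: K' = de 00 00 00 00 00 00.
K' ⊕ ipad = e8 36 36 36 36 36 36; K' ⊕ opad = 82 5c 5c 5c 5c 5c 5c.
Inner hash: sum = 232+54+54+54+54+54+54+0+191+175+101+64 = 1087; mod 256 = 63 → 3f.
Outer hash (recomputed tag): sum = 130+92+92+92+92+92+92+63 = 745; mod 256 = 233 → e9.
Recomputed tag = e9; claimed = e9 → match.

valid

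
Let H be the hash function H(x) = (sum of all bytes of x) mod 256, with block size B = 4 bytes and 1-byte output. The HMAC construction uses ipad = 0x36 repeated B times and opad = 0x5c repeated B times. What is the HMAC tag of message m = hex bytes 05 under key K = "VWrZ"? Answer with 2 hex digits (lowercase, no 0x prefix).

bf

Key "VWrZ" = 56 57 72 5a is exactly B = 4 bytes: K' = 56 57 72 5a.
K' ⊕ ipad = 60 61 44 6c.  K' ⊕ opad = 0a 0b 2e 06.
Inner input = (K'⊕ipad) ∥ m = 60 61 44 6c ∥ 05.
Inner hash: sum = 96+97+68+108+5 = 374; mod 256 = 118 → 76.
Outer input = (K'⊕opad) ∥ inner = 0a 0b 2e 06 ∥ 76.
Outer hash (tag): sum = 10+11+46+6+118 = 191 → bf.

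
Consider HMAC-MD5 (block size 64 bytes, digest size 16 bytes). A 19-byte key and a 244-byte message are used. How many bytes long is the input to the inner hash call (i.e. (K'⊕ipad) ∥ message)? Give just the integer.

Key is 19 ≤ 64 bytes, zero-padded: |K'| = 64.
Inner input = (K'⊕ipad) ∥ m → 64 + 244 = 308 bytes.

308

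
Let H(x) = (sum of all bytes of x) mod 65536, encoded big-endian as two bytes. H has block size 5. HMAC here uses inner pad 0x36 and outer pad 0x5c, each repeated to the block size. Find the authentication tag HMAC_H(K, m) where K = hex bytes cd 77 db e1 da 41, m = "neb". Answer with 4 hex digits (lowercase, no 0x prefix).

01eb

Key hex bytes cd 77 db e1 da 41 is 6 bytes > B = 5, so hash it first: H(key) = 04 1b, then zero-pad to 5 bytes: K' = 04 1b 00 00 00.
K' ⊕ ipad = 32 2d 36 36 36.  K' ⊕ opad = 58 47 5c 5c 5c.
Inner input = (K'⊕ipad) ∥ m = 32 2d 36 36 36 ∥ 6e 65 62.
Inner hash: sum = 50+45+54+54+54+110+101+98 = 566 → 02 36.
Outer input = (K'⊕opad) ∥ inner = 58 47 5c 5c 5c ∥ 02 36.
Outer hash (tag): sum = 88+71+92+92+92+2+54 = 491 → 01 eb.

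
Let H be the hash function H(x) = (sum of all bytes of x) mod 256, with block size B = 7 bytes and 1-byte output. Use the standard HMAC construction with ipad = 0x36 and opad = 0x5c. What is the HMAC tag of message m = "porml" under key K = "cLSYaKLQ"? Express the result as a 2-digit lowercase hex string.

Key "cLSYaKLQ" = 63 4c 53 59 61 4b 4c 51 is 8 bytes > B = 7, so hash it first: H(key) = a4, then zero-pad to 7 bytes: K' = a4 00 00 00 00 00 00.
K' ⊕ ipad = 92 36 36 36 36 36 36.  K' ⊕ opad = f8 5c 5c 5c 5c 5c 5c.
Inner input = (K'⊕ipad) ∥ m = 92 36 36 36 36 36 36 ∥ 70 6f 72 6d 6c.
Inner hash: sum = 146+54+54+54+54+54+54+112+111+114+109+108 = 1024; mod 256 = 0 → 00.
Outer input = (K'⊕opad) ∥ inner = f8 5c 5c 5c 5c 5c 5c ∥ 00.
Outer hash (tag): sum = 248+92+92+92+92+92+92+0 = 800; mod 256 = 32 → 20.

20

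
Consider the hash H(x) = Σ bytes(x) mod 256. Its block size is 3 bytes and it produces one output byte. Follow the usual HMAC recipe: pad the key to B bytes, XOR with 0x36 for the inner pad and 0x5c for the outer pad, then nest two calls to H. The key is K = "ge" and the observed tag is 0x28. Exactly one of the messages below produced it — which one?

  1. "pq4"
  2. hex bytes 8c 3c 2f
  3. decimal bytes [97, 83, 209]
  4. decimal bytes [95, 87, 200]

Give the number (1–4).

Key "ge" = 67 65 is 2 bytes ≤ B = 3; zero-pad to 3 bytes: K' = 67 65 00.
K' ⊕ ipad = 51 53 36; K' ⊕ opad = 3b 39 5c.
m1: inner = H(51 53 36 70 71 34) = ef; tag = H(3b 39 5c ef) = bf
m2: inner = H(51 53 36 8c 3c 2f) = d1; tag = H(3b 39 5c d1) = a1
m3: inner = H(51 53 36 61 53 d1) = 5f; tag = H(3b 39 5c 5f) = 2f
m4: inner = H(51 53 36 5f 57 c8) = 58; tag = H(3b 39 5c 58) = 28 ← matches

4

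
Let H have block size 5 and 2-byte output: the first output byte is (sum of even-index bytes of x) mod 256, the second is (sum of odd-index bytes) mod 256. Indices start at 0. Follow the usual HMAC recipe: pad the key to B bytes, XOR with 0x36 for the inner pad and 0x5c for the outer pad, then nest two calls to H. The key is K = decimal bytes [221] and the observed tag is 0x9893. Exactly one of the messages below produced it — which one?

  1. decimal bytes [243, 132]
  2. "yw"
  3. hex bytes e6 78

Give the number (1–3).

1

Key decimal bytes [221] = dd is 1 byte ≤ B = 5; zero-pad to 5 bytes: K' = dd 00 00 00 00.
K' ⊕ ipad = eb 36 36 36 36; K' ⊕ opad = 81 5c 5c 5c 5c.
m1: inner = H(eb 36 36 36 36 f3 84) = db 5f; tag = H(81 5c 5c 5c 5c db 5f) = 9893 ← matches
m2: inner = H(eb 36 36 36 36 79 77) = ce e5; tag = H(81 5c 5c 5c 5c ce e5) = 1e86
m3: inner = H(eb 36 36 36 36 e6 78) = cf 52; tag = H(81 5c 5c 5c 5c cf 52) = 8b87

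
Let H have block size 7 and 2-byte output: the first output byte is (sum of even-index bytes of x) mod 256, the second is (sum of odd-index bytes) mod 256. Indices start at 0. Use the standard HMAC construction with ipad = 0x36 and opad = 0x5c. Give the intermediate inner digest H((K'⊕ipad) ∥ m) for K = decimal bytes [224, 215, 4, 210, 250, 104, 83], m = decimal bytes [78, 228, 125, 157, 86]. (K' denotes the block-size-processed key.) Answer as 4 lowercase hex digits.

Key decimal bytes [224, 215, 4, 210, 250, 104, 83] = e0 d7 04 d2 fa 68 53 is exactly B = 7 bytes: K' = e0 d7 04 d2 fa 68 53.
K' ⊕ ipad = d6 e1 32 e4 cc 5e 65.
Inner input = d6 e1 32 e4 cc 5e 65 ∥ 4e e4 7d 9d 56.
Inner hash: even-index sum = 954 mod 256 = 186; odd-index sum = 836 mod 256 = 68 → ba 44.

ba44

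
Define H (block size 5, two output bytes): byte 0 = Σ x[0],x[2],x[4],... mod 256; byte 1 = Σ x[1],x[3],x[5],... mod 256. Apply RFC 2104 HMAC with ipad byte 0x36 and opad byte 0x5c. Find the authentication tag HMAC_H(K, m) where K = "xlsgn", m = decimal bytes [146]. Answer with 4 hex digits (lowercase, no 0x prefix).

c256

Key "xlsgn" = 78 6c 73 67 6e is exactly B = 5 bytes: K' = 78 6c 73 67 6e.
K' ⊕ ipad = 4e 5a 45 51 58.  K' ⊕ opad = 24 30 2f 3b 32.
Inner input = (K'⊕ipad) ∥ m = 4e 5a 45 51 58 ∥ 92.
Inner hash: even-index sum = 235 mod 256 = 235; odd-index sum = 317 mod 256 = 61 → eb 3d.
Outer input = (K'⊕opad) ∥ inner = 24 30 2f 3b 32 ∥ eb 3d.
Outer hash (tag): even-index sum = 194 mod 256 = 194; odd-index sum = 342 mod 256 = 86 → c2 56.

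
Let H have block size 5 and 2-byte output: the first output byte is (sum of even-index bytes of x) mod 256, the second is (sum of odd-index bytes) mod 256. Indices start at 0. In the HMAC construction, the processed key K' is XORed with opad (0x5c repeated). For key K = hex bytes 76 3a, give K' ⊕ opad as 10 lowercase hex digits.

Key hex bytes 76 3a is 2 bytes ≤ B = 5; zero-pad to 5 bytes: K' = 76 3a 00 00 00.
XOR each byte with 0x5c: 76⊕5c=2a, 3a⊕5c=66, 00⊕5c=5c, 00⊕5c=5c, 00⊕5c=5c.

2a665c5c5c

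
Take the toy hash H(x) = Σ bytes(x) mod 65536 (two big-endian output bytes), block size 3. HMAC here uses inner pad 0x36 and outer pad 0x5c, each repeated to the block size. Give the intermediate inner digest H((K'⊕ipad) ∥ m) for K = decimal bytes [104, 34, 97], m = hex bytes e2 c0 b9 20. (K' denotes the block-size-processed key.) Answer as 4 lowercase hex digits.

0344

Key decimal bytes [104, 34, 97] = 68 22 61 is exactly B = 3 bytes: K' = 68 22 61.
K' ⊕ ipad = 5e 14 57.
Inner input = 5e 14 57 ∥ e2 c0 b9 20.
Inner hash: sum = 94+20+87+226+192+185+32 = 836 → 03 44.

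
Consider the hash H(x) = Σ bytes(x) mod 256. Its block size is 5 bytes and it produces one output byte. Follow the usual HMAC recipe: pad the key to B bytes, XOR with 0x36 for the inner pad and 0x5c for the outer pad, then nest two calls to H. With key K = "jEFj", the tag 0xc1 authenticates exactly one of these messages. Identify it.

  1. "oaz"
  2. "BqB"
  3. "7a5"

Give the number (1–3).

2

Key "jEFj" = 6a 45 46 6a is 4 bytes ≤ B = 5; zero-pad to 5 bytes: K' = 6a 45 46 6a 00.
K' ⊕ ipad = 5c 73 70 5c 36; K' ⊕ opad = 36 19 1a 36 5c.
m1: inner = H(5c 73 70 5c 36 6f 61 7a) = 1b; tag = H(36 19 1a 36 5c 1b) = 16
m2: inner = H(5c 73 70 5c 36 42 71 42) = c6; tag = H(36 19 1a 36 5c c6) = c1 ← matches
m3: inner = H(5c 73 70 5c 36 37 61 35) = 9e; tag = H(36 19 1a 36 5c 9e) = 99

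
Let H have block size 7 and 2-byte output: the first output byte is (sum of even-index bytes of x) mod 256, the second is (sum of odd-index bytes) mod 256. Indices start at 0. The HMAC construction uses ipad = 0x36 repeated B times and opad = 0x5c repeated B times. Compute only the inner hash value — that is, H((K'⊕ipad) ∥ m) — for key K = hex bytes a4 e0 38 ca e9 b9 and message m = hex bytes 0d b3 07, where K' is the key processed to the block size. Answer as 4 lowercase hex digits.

6875

Key hex bytes a4 e0 38 ca e9 b9 is 6 bytes ≤ B = 7; zero-pad to 7 bytes: K' = a4 e0 38 ca e9 b9 00.
K' ⊕ ipad = 92 d6 0e fc df 8f 36.
Inner input = 92 d6 0e fc df 8f 36 ∥ 0d b3 07.
Inner hash: even-index sum = 616 mod 256 = 104; odd-index sum = 629 mod 256 = 117 → 68 75.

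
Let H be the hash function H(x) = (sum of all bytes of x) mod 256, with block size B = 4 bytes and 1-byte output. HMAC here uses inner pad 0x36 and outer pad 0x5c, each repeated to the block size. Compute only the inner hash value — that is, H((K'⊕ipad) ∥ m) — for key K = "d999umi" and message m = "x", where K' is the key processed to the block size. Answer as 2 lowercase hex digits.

86

Key "d999umi" = 64 39 39 39 75 6d 69 is 7 bytes > B = 4, so hash it first: H(key) = 5a, then zero-pad to 4 bytes: K' = 5a 00 00 00.
K' ⊕ ipad = 6c 36 36 36.
Inner input = 6c 36 36 36 ∥ 78.
Inner hash: sum = 108+54+54+54+120 = 390; mod 256 = 134 → 86.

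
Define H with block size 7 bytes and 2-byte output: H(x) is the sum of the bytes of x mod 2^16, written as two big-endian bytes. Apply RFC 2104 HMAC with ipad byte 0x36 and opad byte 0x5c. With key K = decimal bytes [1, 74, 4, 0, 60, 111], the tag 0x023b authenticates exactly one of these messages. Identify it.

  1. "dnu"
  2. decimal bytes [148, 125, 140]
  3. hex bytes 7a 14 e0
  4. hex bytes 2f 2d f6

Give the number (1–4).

Key decimal bytes [1, 74, 4, 0, 60, 111] = 01 4a 04 00 3c 6f is 6 bytes ≤ B = 7; zero-pad to 7 bytes: K' = 01 4a 04 00 3c 6f 00.
K' ⊕ ipad = 37 7c 32 36 0a 59 36; K' ⊕ opad = 5d 16 58 5c 60 33 5c.
m1: inner = H(37 7c 32 36 0a 59 36 64 6e 75) = 02 fb; tag = H(5d 16 58 5c 60 33 5c 02 fb) = 0313
m2: inner = H(37 7c 32 36 0a 59 36 94 7d 8c) = 03 51; tag = H(5d 16 58 5c 60 33 5c 03 51) = 026a
m3: inner = H(37 7c 32 36 0a 59 36 7a 14 e0) = 03 22; tag = H(5d 16 58 5c 60 33 5c 03 22) = 023b ← matches
m4: inner = H(37 7c 32 36 0a 59 36 2f 2d f6) = 03 06; tag = H(5d 16 58 5c 60 33 5c 03 06) = 021f

3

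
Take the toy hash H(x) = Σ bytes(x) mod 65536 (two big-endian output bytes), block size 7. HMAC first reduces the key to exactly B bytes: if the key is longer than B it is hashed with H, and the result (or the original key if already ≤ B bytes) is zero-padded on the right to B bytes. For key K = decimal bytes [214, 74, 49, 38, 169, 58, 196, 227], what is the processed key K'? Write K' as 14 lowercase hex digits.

|K| = 8 > B = 7, so first hash the key.
H(K): sum = 214+74+49+38+169+58+196+227 = 1025 → 04 01.
Zero-pad H(K) = 04 01 to 7 bytes: K' = 04 01 00 00 00 00 00.

04010000000000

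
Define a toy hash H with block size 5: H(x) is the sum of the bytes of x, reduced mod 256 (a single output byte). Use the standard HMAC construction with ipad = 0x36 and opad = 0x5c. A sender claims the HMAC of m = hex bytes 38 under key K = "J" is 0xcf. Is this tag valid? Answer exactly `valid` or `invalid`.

invalid

Key "J" = 4a is 1 byte ≤ B = 5; zero-pad to 5 bytes: K' = 4a 00 00 00 00.
K' ⊕ ipad = 7c 36 36 36 36; K' ⊕ opad = 16 5c 5c 5c 5c.
Inner hash: sum = 124+54+54+54+54+56 = 396; mod 256 = 140 → 8c.
Outer hash (recomputed tag): sum = 22+92+92+92+92+140 = 530; mod 256 = 18 → 12.
Recomputed tag = 12; claimed = cf → mismatch.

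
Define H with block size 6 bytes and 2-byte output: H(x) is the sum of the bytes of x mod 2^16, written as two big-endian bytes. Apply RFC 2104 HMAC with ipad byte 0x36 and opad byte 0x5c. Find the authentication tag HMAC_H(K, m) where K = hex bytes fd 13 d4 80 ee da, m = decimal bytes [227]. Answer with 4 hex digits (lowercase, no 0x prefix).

Key hex bytes fd 13 d4 80 ee da is exactly B = 6 bytes: K' = fd 13 d4 80 ee da.
K' ⊕ ipad = cb 25 e2 b6 d8 ec.  K' ⊕ opad = a1 4f 88 dc b2 86.
Inner input = (K'⊕ipad) ∥ m = cb 25 e2 b6 d8 ec ∥ e3.
Inner hash: sum = 203+37+226+182+216+236+227 = 1327 → 05 2f.
Outer input = (K'⊕opad) ∥ inner = a1 4f 88 dc b2 86 ∥ 05 2f.
Outer hash (tag): sum = 161+79+136+220+178+134+5+47 = 960 → 03 c0.

03c0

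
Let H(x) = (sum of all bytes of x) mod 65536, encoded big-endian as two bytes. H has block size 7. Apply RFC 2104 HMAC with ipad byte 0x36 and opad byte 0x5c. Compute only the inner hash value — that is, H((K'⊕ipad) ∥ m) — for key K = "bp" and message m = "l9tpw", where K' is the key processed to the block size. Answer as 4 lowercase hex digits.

Key "bp" = 62 70 is 2 bytes ≤ B = 7; zero-pad to 7 bytes: K' = 62 70 00 00 00 00 00.
K' ⊕ ipad = 54 46 36 36 36 36 36.
Inner input = 54 46 36 36 36 36 36 ∥ 6c 39 74 70 77.
Inner hash: sum = 84+70+54+54+54+54+54+108+57+116+112+119 = 936 → 03 a8.

03a8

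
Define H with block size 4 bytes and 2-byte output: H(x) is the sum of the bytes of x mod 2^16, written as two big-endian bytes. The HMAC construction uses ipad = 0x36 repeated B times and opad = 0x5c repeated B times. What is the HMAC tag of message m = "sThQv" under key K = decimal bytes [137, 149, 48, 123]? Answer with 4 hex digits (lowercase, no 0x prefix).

Key decimal bytes [137, 149, 48, 123] = 89 95 30 7b is exactly B = 4 bytes: K' = 89 95 30 7b.
K' ⊕ ipad = bf a3 06 4d.  K' ⊕ opad = d5 c9 6c 27.
Inner input = (K'⊕ipad) ∥ m = bf a3 06 4d ∥ 73 54 68 51 76.
Inner hash: sum = 191+163+6+77+115+84+104+81+118 = 939 → 03 ab.
Outer input = (K'⊕opad) ∥ inner = d5 c9 6c 27 ∥ 03 ab.
Outer hash (tag): sum = 213+201+108+39+3+171 = 735 → 02 df.

02df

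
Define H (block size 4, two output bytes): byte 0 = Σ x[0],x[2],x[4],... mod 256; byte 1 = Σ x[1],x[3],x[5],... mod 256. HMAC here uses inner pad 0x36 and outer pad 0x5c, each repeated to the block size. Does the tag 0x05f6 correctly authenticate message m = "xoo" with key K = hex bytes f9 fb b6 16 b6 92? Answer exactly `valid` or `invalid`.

Key hex bytes f9 fb b6 16 b6 92 is 6 bytes > B = 4, so hash it first: H(key) = 65 a3, then zero-pad to 4 bytes: K' = 65 a3 00 00.
K' ⊕ ipad = 53 95 36 36; K' ⊕ opad = 39 ff 5c 5c.
Inner hash: even-index sum = 368 mod 256 = 112; odd-index sum = 314 mod 256 = 58 → 70 3a.
Outer hash (recomputed tag): even-index sum = 261 mod 256 = 5; odd-index sum = 405 mod 256 = 149 → 05 95.
Recomputed tag = 0595; claimed = 05f6 → mismatch.

invalid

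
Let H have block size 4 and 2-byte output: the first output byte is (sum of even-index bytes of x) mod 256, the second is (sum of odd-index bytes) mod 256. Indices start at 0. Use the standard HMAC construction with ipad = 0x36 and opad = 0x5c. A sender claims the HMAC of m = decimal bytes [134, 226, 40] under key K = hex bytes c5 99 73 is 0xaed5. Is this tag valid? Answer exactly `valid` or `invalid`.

Key hex bytes c5 99 73 is 3 bytes ≤ B = 4; zero-pad to 4 bytes: K' = c5 99 73 00.
K' ⊕ ipad = f3 af 45 36; K' ⊕ opad = 99 c5 2f 5c.
Inner hash: even-index sum = 486 mod 256 = 230; odd-index sum = 455 mod 256 = 199 → e6 c7.
Outer hash (recomputed tag): even-index sum = 430 mod 256 = 174; odd-index sum = 488 mod 256 = 232 → ae e8.
Recomputed tag = aee8; claimed = aed5 → mismatch.

invalid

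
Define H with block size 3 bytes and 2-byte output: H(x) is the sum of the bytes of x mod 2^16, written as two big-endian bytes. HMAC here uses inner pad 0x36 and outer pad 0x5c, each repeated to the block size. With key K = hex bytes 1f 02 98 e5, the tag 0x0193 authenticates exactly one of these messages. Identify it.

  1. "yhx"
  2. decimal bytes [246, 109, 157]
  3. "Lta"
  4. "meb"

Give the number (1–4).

2

Key hex bytes 1f 02 98 e5 is 4 bytes > B = 3, so hash it first: H(key) = 01 9e, then zero-pad to 3 bytes: K' = 01 9e 00.
K' ⊕ ipad = 37 a8 36; K' ⊕ opad = 5d c2 5c.
m1: inner = H(37 a8 36 79 68 78) = 02 6e; tag = H(5d c2 5c 02 6e) = 01eb
m2: inner = H(37 a8 36 f6 6d 9d) = 03 15; tag = H(5d c2 5c 03 15) = 0193 ← matches
m3: inner = H(37 a8 36 4c 74 61) = 02 36; tag = H(5d c2 5c 02 36) = 01b3
m4: inner = H(37 a8 36 6d 65 62) = 02 49; tag = H(5d c2 5c 02 49) = 01c6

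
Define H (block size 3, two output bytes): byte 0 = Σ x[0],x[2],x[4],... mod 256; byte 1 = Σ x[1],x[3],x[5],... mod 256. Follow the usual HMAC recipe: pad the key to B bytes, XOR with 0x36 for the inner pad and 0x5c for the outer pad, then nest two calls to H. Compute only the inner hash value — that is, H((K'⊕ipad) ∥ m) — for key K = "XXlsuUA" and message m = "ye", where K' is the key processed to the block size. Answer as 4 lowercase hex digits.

Key "XXlsuUA" = 58 58 6c 73 75 55 41 is 7 bytes > B = 3, so hash it first: H(key) = 7a 20, then zero-pad to 3 bytes: K' = 7a 20 00.
K' ⊕ ipad = 4c 16 36.
Inner input = 4c 16 36 ∥ 79 65.
Inner hash: even-index sum = 231 mod 256 = 231; odd-index sum = 143 mod 256 = 143 → e7 8f.

e78f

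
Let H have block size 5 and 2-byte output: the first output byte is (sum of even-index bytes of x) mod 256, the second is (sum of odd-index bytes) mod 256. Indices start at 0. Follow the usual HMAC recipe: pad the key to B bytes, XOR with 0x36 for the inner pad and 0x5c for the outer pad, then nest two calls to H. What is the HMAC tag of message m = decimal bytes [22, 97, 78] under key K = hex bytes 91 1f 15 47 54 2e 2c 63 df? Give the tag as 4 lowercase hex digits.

6c07

Key hex bytes 91 1f 15 47 54 2e 2c 63 df is 9 bytes > B = 5, so hash it first: H(key) = 05 f7, then zero-pad to 5 bytes: K' = 05 f7 00 00 00.
K' ⊕ ipad = 33 c1 36 36 36.  K' ⊕ opad = 59 ab 5c 5c 5c.
Inner input = (K'⊕ipad) ∥ m = 33 c1 36 36 36 ∥ 16 61 4e.
Inner hash: even-index sum = 256 mod 256 = 0; odd-index sum = 347 mod 256 = 91 → 00 5b.
Outer input = (K'⊕opad) ∥ inner = 59 ab 5c 5c 5c ∥ 00 5b.
Outer hash (tag): even-index sum = 364 mod 256 = 108; odd-index sum = 263 mod 256 = 7 → 6c 07.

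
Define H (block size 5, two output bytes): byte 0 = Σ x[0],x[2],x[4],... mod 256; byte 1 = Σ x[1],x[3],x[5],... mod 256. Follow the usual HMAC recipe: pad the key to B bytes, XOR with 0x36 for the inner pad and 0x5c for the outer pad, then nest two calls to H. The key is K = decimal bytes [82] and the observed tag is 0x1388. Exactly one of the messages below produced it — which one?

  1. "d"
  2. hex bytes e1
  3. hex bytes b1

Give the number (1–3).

2

Key decimal bytes [82] = 52 is 1 byte ≤ B = 5; zero-pad to 5 bytes: K' = 52 00 00 00 00.
K' ⊕ ipad = 64 36 36 36 36; K' ⊕ opad = 0e 5c 5c 5c 5c.
m1: inner = H(64 36 36 36 36 64) = d0 d0; tag = H(0e 5c 5c 5c 5c d0 d0) = 9688
m2: inner = H(64 36 36 36 36 e1) = d0 4d; tag = H(0e 5c 5c 5c 5c d0 4d) = 1388 ← matches
m3: inner = H(64 36 36 36 36 b1) = d0 1d; tag = H(0e 5c 5c 5c 5c d0 1d) = e388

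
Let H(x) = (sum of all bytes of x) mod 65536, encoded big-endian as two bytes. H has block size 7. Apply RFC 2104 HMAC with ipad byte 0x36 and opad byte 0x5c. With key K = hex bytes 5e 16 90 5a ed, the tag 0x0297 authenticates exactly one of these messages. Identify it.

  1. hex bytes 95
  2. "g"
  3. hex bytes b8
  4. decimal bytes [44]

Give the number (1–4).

Key hex bytes 5e 16 90 5a ed is 5 bytes ≤ B = 7; zero-pad to 7 bytes: K' = 5e 16 90 5a ed 00 00.
K' ⊕ ipad = 68 20 a6 6c db 36 36; K' ⊕ opad = 02 4a cc 06 b1 5c 5c.
m1: inner = H(68 20 a6 6c db 36 36 95) = 03 76; tag = H(02 4a cc 06 b1 5c 5c 03 76) = 0300
m2: inner = H(68 20 a6 6c db 36 36 67) = 03 48; tag = H(02 4a cc 06 b1 5c 5c 03 48) = 02d2
m3: inner = H(68 20 a6 6c db 36 36 b8) = 03 99; tag = H(02 4a cc 06 b1 5c 5c 03 99) = 0323
m4: inner = H(68 20 a6 6c db 36 36 2c) = 03 0d; tag = H(02 4a cc 06 b1 5c 5c 03 0d) = 0297 ← matches

4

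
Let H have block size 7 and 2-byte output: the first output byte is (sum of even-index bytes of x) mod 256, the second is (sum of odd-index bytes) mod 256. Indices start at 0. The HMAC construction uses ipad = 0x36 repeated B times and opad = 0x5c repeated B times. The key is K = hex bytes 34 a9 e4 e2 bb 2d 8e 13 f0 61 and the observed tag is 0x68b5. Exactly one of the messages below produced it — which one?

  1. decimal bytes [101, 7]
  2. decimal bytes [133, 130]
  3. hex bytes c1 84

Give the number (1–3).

3

Key hex bytes 34 a9 e4 e2 bb 2d 8e 13 f0 61 is 10 bytes > B = 7, so hash it first: H(key) = 51 2c, then zero-pad to 7 bytes: K' = 51 2c 00 00 00 00 00.
K' ⊕ ipad = 67 1a 36 36 36 36 36; K' ⊕ opad = 0d 70 5c 5c 5c 5c 5c.
m1: inner = H(67 1a 36 36 36 36 36 65 07) = 10 eb; tag = H(0d 70 5c 5c 5c 5c 5c 10 eb) = 0c38
m2: inner = H(67 1a 36 36 36 36 36 85 82) = 8b 0b; tag = H(0d 70 5c 5c 5c 5c 5c 8b 0b) = 2cb3
m3: inner = H(67 1a 36 36 36 36 36 c1 84) = 8d 47; tag = H(0d 70 5c 5c 5c 5c 5c 8d 47) = 68b5 ← matches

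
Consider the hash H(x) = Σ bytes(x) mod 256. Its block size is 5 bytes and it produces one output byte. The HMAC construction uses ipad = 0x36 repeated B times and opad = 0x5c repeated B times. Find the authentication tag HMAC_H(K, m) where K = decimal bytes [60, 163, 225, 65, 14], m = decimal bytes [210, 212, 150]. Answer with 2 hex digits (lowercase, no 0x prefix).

ec

Key decimal bytes [60, 163, 225, 65, 14] = 3c a3 e1 41 0e is exactly B = 5 bytes: K' = 3c a3 e1 41 0e.
K' ⊕ ipad = 0a 95 d7 77 38.  K' ⊕ opad = 60 ff bd 1d 52.
Inner input = (K'⊕ipad) ∥ m = 0a 95 d7 77 38 ∥ d2 d4 96.
Inner hash: sum = 10+149+215+119+56+210+212+150 = 1121; mod 256 = 97 → 61.
Outer input = (K'⊕opad) ∥ inner = 60 ff bd 1d 52 ∥ 61.
Outer hash (tag): sum = 96+255+189+29+82+97 = 748; mod 256 = 236 → ec.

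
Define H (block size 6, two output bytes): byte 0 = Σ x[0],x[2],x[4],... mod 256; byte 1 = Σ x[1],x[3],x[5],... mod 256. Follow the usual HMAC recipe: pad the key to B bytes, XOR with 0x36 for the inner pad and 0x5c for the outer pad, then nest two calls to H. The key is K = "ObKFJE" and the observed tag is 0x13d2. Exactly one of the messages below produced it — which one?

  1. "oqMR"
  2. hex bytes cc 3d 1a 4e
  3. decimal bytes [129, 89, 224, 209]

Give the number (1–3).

Key "ObKFJE" = 4f 62 4b 46 4a 45 is exactly B = 6 bytes: K' = 4f 62 4b 46 4a 45.
K' ⊕ ipad = 79 54 7d 70 7c 73; K' ⊕ opad = 13 3e 17 1a 16 19.
m1: inner = H(79 54 7d 70 7c 73 6f 71 4d 52) = 2e fa; tag = H(13 3e 17 1a 16 19 2e fa) = 6e6b
m2: inner = H(79 54 7d 70 7c 73 cc 3d 1a 4e) = 58 c2; tag = H(13 3e 17 1a 16 19 58 c2) = 9833
m3: inner = H(79 54 7d 70 7c 73 81 59 e0 d1) = d3 61; tag = H(13 3e 17 1a 16 19 d3 61) = 13d2 ← matches

3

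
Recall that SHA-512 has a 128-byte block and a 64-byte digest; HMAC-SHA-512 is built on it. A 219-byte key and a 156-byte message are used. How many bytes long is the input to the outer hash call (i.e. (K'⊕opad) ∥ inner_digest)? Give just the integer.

192

Key is 219 > 128 bytes, so it is hashed to 64 bytes then zero-padded to 128: |K'| = 128.
Outer input = (K'⊕opad) ∥ H(inner) → 128 + 64 = 192 bytes.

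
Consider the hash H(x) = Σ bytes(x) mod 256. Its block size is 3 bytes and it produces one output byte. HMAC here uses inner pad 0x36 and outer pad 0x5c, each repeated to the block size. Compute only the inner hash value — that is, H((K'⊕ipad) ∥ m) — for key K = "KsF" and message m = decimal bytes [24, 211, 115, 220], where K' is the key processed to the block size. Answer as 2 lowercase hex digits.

6c

Key "KsF" = 4b 73 46 is exactly B = 3 bytes: K' = 4b 73 46.
K' ⊕ ipad = 7d 45 70.
Inner input = 7d 45 70 ∥ 18 d3 73 dc.
Inner hash: sum = 125+69+112+24+211+115+220 = 876; mod 256 = 108 → 6c.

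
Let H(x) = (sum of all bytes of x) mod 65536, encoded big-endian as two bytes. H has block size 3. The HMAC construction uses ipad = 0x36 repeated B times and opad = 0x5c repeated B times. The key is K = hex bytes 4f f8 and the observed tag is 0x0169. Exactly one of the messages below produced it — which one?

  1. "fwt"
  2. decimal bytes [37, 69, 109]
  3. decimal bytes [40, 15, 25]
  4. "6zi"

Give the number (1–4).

2

Key hex bytes 4f f8 is 2 bytes ≤ B = 3; zero-pad to 3 bytes: K' = 4f f8 00.
K' ⊕ ipad = 79 ce 36; K' ⊕ opad = 13 a4 5c.
m1: inner = H(79 ce 36 66 77 74) = 02 ce; tag = H(13 a4 5c 02 ce) = 01e3
m2: inner = H(79 ce 36 25 45 6d) = 02 54; tag = H(13 a4 5c 02 54) = 0169 ← matches
m3: inner = H(79 ce 36 28 0f 19) = 01 cd; tag = H(13 a4 5c 01 cd) = 01e1
m4: inner = H(79 ce 36 36 7a 69) = 02 96; tag = H(13 a4 5c 02 96) = 01ab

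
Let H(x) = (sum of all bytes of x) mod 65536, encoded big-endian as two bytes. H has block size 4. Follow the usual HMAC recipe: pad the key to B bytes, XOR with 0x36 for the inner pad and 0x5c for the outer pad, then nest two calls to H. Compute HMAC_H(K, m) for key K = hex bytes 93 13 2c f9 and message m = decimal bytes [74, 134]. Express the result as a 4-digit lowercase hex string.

Key hex bytes 93 13 2c f9 is exactly B = 4 bytes: K' = 93 13 2c f9.
K' ⊕ ipad = a5 25 1a cf.  K' ⊕ opad = cf 4f 70 a5.
Inner input = (K'⊕ipad) ∥ m = a5 25 1a cf ∥ 4a 86.
Inner hash: sum = 165+37+26+207+74+134 = 643 → 02 83.
Outer input = (K'⊕opad) ∥ inner = cf 4f 70 a5 ∥ 02 83.
Outer hash (tag): sum = 207+79+112+165+2+131 = 696 → 02 b8.

02b8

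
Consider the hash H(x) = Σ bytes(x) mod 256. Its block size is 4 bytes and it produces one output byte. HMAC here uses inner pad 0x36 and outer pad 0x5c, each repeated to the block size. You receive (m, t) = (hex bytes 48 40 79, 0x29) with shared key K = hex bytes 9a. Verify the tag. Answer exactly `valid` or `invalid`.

Key hex bytes 9a is 1 byte ≤ B = 4; zero-pad to 4 bytes: K' = 9a 00 00 00.
K' ⊕ ipad = ac 36 36 36; K' ⊕ opad = c6 5c 5c 5c.
Inner hash: sum = 172+54+54+54+72+64+121 = 591; mod 256 = 79 → 4f.
Outer hash (recomputed tag): sum = 198+92+92+92+79 = 553; mod 256 = 41 → 29.
Recomputed tag = 29; claimed = 29 → match.

valid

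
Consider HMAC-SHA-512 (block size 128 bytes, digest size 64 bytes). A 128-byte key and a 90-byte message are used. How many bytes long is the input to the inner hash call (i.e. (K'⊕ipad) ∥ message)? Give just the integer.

Key is 128 ≤ 128 bytes, zero-padded: |K'| = 128.
Inner input = (K'⊕ipad) ∥ m → 128 + 90 = 218 bytes.

218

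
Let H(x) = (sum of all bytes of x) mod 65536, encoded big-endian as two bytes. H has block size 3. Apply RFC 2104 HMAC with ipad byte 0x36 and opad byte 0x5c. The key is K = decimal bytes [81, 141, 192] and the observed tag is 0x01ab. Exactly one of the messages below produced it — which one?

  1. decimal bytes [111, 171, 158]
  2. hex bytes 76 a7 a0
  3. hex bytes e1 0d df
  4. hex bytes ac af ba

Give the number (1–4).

Key decimal bytes [81, 141, 192] = 51 8d c0 is exactly B = 3 bytes: K' = 51 8d c0.
K' ⊕ ipad = 67 bb f6; K' ⊕ opad = 0d d1 9c.
m1: inner = H(67 bb f6 6f ab 9e) = 03 d0; tag = H(0d d1 9c 03 d0) = 024d
m2: inner = H(67 bb f6 76 a7 a0) = 03 d5; tag = H(0d d1 9c 03 d5) = 0252
m3: inner = H(67 bb f6 e1 0d df) = 03 e5; tag = H(0d d1 9c 03 e5) = 0262
m4: inner = H(67 bb f6 ac af ba) = 04 2d; tag = H(0d d1 9c 04 2d) = 01ab ← matches

4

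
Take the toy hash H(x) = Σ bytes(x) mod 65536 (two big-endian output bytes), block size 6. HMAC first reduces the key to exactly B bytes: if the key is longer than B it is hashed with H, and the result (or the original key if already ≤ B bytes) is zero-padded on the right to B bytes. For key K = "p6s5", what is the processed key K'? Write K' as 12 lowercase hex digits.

Key "p6s5" = 70 36 73 35 is 4 bytes ≤ B = 6; zero-pad to 6 bytes: K' = 70 36 73 35 00 00.

703673350000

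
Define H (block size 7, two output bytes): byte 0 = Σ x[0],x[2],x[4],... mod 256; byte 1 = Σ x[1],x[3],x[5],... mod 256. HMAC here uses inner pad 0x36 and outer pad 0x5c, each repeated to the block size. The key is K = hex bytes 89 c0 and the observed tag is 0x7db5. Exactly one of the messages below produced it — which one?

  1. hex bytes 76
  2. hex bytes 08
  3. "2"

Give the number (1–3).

Key hex bytes 89 c0 is 2 bytes ≤ B = 7; zero-pad to 7 bytes: K' = 89 c0 00 00 00 00 00.
K' ⊕ ipad = bf f6 36 36 36 36 36; K' ⊕ opad = d5 9c 5c 5c 5c 5c 5c.
m1: inner = H(bf f6 36 36 36 36 36 76) = 61 d8; tag = H(d5 9c 5c 5c 5c 5c 5c 61 d8) = c1b5
m2: inner = H(bf f6 36 36 36 36 36 08) = 61 6a; tag = H(d5 9c 5c 5c 5c 5c 5c 61 6a) = 53b5
m3: inner = H(bf f6 36 36 36 36 36 32) = 61 94; tag = H(d5 9c 5c 5c 5c 5c 5c 61 94) = 7db5 ← matches

3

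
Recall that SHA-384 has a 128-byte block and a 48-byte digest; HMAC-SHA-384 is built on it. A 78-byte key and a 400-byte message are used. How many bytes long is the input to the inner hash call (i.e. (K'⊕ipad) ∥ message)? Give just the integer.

Key is 78 ≤ 128 bytes, zero-padded: |K'| = 128.
Inner input = (K'⊕ipad) ∥ m → 128 + 400 = 528 bytes.

528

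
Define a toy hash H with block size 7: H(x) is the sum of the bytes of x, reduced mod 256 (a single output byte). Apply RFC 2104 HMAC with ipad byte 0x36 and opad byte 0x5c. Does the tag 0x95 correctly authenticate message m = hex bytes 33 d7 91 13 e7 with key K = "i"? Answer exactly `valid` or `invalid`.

Key "i" = 69 is 1 byte ≤ B = 7; zero-pad to 7 bytes: K' = 69 00 00 00 00 00 00.
K' ⊕ ipad = 5f 36 36 36 36 36 36; K' ⊕ opad = 35 5c 5c 5c 5c 5c 5c.
Inner hash: sum = 95+54+54+54+54+54+54+51+215+145+19+231 = 1080; mod 256 = 56 → 38.
Outer hash (recomputed tag): sum = 53+92+92+92+92+92+92+56 = 661; mod 256 = 149 → 95.
Recomputed tag = 95; claimed = 95 → match.

valid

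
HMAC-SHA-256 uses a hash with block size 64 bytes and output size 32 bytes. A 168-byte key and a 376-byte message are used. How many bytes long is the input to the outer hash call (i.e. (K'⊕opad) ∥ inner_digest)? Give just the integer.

Key is 168 > 64 bytes, so it is hashed to 32 bytes then zero-padded to 64: |K'| = 64.
Outer input = (K'⊕opad) ∥ H(inner) → 64 + 32 = 96 bytes.

96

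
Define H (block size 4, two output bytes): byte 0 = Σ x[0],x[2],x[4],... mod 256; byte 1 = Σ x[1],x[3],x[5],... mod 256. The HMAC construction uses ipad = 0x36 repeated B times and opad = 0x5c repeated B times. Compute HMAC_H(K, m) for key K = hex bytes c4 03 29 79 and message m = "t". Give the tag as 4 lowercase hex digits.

9208

Key hex bytes c4 03 29 79 is exactly B = 4 bytes: K' = c4 03 29 79.
K' ⊕ ipad = f2 35 1f 4f.  K' ⊕ opad = 98 5f 75 25.
Inner input = (K'⊕ipad) ∥ m = f2 35 1f 4f ∥ 74.
Inner hash: even-index sum = 389 mod 256 = 133; odd-index sum = 132 mod 256 = 132 → 85 84.
Outer input = (K'⊕opad) ∥ inner = 98 5f 75 25 ∥ 85 84.
Outer hash (tag): even-index sum = 402 mod 256 = 146; odd-index sum = 264 mod 256 = 8 → 92 08.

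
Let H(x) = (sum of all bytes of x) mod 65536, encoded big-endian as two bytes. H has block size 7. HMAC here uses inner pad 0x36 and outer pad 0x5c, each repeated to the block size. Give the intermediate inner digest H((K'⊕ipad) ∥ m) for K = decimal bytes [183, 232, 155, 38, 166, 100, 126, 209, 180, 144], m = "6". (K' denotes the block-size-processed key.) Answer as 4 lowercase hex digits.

Key decimal bytes [183, 232, 155, 38, 166, 100, 126, 209, 180, 144] = b7 e8 9b 26 a6 64 7e d1 b4 90 is 10 bytes > B = 7, so hash it first: H(key) = 05 fd, then zero-pad to 7 bytes: K' = 05 fd 00 00 00 00 00.
K' ⊕ ipad = 33 cb 36 36 36 36 36.
Inner input = 33 cb 36 36 36 36 36 ∥ 36.
Inner hash: sum = 51+203+54+54+54+54+54+54 = 578 → 02 42.

0242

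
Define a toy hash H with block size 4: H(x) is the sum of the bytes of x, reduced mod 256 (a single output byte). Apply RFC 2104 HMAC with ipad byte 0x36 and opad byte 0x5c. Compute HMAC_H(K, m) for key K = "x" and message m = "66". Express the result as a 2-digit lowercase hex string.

Key "x" = 78 is 1 byte ≤ B = 4; zero-pad to 4 bytes: K' = 78 00 00 00.
K' ⊕ ipad = 4e 36 36 36.  K' ⊕ opad = 24 5c 5c 5c.
Inner input = (K'⊕ipad) ∥ m = 4e 36 36 36 ∥ 36 36.
Inner hash: sum = 78+54+54+54+54+54 = 348; mod 256 = 92 → 5c.
Outer input = (K'⊕opad) ∥ inner = 24 5c 5c 5c ∥ 5c.
Outer hash (tag): sum = 36+92+92+92+92 = 404; mod 256 = 148 → 94.

94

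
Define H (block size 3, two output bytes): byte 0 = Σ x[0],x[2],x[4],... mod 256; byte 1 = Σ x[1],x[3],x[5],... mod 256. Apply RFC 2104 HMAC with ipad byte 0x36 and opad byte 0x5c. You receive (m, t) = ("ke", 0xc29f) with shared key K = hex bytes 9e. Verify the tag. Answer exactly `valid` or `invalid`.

invalid

Key hex bytes 9e is 1 byte ≤ B = 3; zero-pad to 3 bytes: K' = 9e 00 00.
K' ⊕ ipad = a8 36 36; K' ⊕ opad = c2 5c 5c.
Inner hash: even-index sum = 323 mod 256 = 67; odd-index sum = 161 mod 256 = 161 → 43 a1.
Outer hash (recomputed tag): even-index sum = 447 mod 256 = 191; odd-index sum = 159 mod 256 = 159 → bf 9f.
Recomputed tag = bf9f; claimed = c29f → mismatch.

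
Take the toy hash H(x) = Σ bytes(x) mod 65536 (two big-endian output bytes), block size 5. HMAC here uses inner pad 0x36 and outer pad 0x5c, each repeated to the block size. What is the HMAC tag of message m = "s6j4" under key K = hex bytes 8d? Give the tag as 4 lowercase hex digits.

031d

Key hex bytes 8d is 1 byte ≤ B = 5; zero-pad to 5 bytes: K' = 8d 00 00 00 00.
K' ⊕ ipad = bb 36 36 36 36.  K' ⊕ opad = d1 5c 5c 5c 5c.
Inner input = (K'⊕ipad) ∥ m = bb 36 36 36 36 ∥ 73 36 6a 34.
Inner hash: sum = 187+54+54+54+54+115+54+106+52 = 730 → 02 da.
Outer input = (K'⊕opad) ∥ inner = d1 5c 5c 5c 5c ∥ 02 da.
Outer hash (tag): sum = 209+92+92+92+92+2+218 = 797 → 03 1d.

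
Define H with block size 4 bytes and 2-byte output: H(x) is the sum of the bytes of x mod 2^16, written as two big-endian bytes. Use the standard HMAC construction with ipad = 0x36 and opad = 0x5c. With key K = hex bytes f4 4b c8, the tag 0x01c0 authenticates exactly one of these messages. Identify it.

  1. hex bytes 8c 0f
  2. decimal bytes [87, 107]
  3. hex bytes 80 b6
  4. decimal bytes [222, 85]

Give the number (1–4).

1

Key hex bytes f4 4b c8 is 3 bytes ≤ B = 4; zero-pad to 4 bytes: K' = f4 4b c8 00.
K' ⊕ ipad = c2 7d fe 36; K' ⊕ opad = a8 17 94 5c.
m1: inner = H(c2 7d fe 36 8c 0f) = 03 0e; tag = H(a8 17 94 5c 03 0e) = 01c0 ← matches
m2: inner = H(c2 7d fe 36 57 6b) = 03 35; tag = H(a8 17 94 5c 03 35) = 01e7
m3: inner = H(c2 7d fe 36 80 b6) = 03 a9; tag = H(a8 17 94 5c 03 a9) = 025b
m4: inner = H(c2 7d fe 36 de 55) = 03 a6; tag = H(a8 17 94 5c 03 a6) = 0258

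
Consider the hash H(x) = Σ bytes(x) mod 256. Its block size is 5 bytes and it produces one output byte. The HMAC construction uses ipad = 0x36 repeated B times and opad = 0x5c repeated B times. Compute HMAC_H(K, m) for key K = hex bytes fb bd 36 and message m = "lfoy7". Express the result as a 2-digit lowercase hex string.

Key hex bytes fb bd 36 is 3 bytes ≤ B = 5; zero-pad to 5 bytes: K' = fb bd 36 00 00.
K' ⊕ ipad = cd 8b 00 36 36.  K' ⊕ opad = a7 e1 6a 5c 5c.
Inner input = (K'⊕ipad) ∥ m = cd 8b 00 36 36 ∥ 6c 66 6f 79 37.
Inner hash: sum = 205+139+0+54+54+108+102+111+121+55 = 949; mod 256 = 181 → b5.
Outer input = (K'⊕opad) ∥ inner = a7 e1 6a 5c 5c ∥ b5.
Outer hash (tag): sum = 167+225+106+92+92+181 = 863; mod 256 = 95 → 5f.

5f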